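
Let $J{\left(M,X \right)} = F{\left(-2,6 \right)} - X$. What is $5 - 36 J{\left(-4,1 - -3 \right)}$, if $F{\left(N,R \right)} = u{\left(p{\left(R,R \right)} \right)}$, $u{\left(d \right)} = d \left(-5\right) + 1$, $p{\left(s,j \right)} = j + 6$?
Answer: $2273$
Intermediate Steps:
$p{\left(s,j \right)} = 6 + j$
$u{\left(d \right)} = 1 - 5 d$ ($u{\left(d \right)} = - 5 d + 1 = 1 - 5 d$)
$F{\left(N,R \right)} = -29 - 5 R$ ($F{\left(N,R \right)} = 1 - 5 \left(6 + R\right) = 1 - \left(30 + 5 R\right) = -29 - 5 R$)
$J{\left(M,X \right)} = -59 - X$ ($J{\left(M,X \right)} = \left(-29 - 30\right) - X = -59 - X$)
$5 - 36 J{\left(-4,1 - -3 \right)} = 5 - 36 \left(-59 - \left(1 - -3\right)\right) = 5 - 36 \left(-59 - \left(1 + 3\right)\right) = 5 - 36 \left(-59 - 4\right) = 5 - -2268 = 5 + 2268 = 2273$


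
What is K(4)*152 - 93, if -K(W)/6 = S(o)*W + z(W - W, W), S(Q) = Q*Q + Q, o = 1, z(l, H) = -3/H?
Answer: -6705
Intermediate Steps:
S(Q) = Q + Q**2 (S(Q) = Q**2 + Q = Q + Q**2)
K(W) = -12*W + 18/W (K(W) = -6*((1*(1 + 1))*W - 3/W) = -6*((1*2)*W - 3/W) = -6*(2*W - 3/W) = -6*(-3/W + 2*W) = -12*W + 18/W)
K(4)*152 - 93 = (-12*4 + 18/4)*152 - 93 = (-48 + 18*(1/4))*152 - 93 = (-48 + 9/2)*152 - 93 = -87/2*152 - 93 = -6612 - 93 = -6705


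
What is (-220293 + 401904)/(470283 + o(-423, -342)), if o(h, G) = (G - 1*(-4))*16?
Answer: 181611/464875 ≈ 0.39067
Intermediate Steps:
o(h, G) = 64 + 16*G (o(h, G) = (G + 4)*16 = (4 + G)*16 = 64 + 16*G)
(-220293 + 401904)/(470283 + o(-423, -342)) = (-220293 + 401904)/(470283 + (64 + 16*(-342))) = 181611/(470283 + (64 - 5472)) = 181611/(470283 - 5408) = 181611/464875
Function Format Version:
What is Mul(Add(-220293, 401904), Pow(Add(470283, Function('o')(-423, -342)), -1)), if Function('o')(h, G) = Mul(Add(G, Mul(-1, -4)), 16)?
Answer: Rational(181611, 464875) ≈ 0.39067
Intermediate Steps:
Function('o')(h, G) = Add(64, Mul(16, G)) (Function('o')(h, G) = Mul(Add(G, 4), 16) = Mul(Add(4, G), 16) = Add(64, Mul(16, G)))
Mul(Add(-220293, 401904), Pow(Add(470283, Function('o')(-423, -342)), -1)) = Mul(Add(-220293, 401904), Pow(Add(470283, Add(64, Mul(16, -342))), -1)) = Mul(181611, Pow(Add(470283, Add(64, -5472)), -1)) = Mul(181611, Pow(Add(470283, -5408), -1)) = Mul(181611, Pow(464875, -1)) = Mul(181611, Rational(1, 464875)) = Rational(181611, 464875)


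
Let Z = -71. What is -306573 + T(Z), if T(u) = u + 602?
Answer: -306042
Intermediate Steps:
T(u) = 602 + u
-306573 + T(Z) = -306573 + (602 - 71) = -306573 + 531 = -306042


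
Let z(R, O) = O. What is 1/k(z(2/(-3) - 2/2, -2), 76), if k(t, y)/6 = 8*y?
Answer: 1/3648 ≈ 0.00027412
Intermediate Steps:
k(t, y) = 48*y (k(t, y) = 6*(8*y) = 48*y)
1/k(z(2/(-3) - 2/2, -2), 76) = 1/(48*76) = 1/3648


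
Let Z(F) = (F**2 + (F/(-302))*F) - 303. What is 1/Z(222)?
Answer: 151/7371489 ≈ 2.0484e-5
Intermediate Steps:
Z(F) = -303 + 301*F**2/302 (Z(F) = (F**2 + (F*(-1/302))*F) - 303 = (F**2 + (-F/302)*F) - 303 = (F**2 - F**2/302) - 303 = 301*F**2/302 - 303 = -303 + 301*F**2/302)
1/Z(222) = 1/(-303 + (301/302)*222**2) = 1/(-303 + (301/302)*49284) = 1/(-303 + 7417242/151) = 1/(7371489/151) = 151/7371489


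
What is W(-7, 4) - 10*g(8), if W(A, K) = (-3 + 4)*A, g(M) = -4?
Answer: 33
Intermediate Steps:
W(A, K) = A (W(A, K) = 1*A = A)
W(-7, 4) - 10*g(8) = -7 - 10*(-4) = -7 + 40 = 33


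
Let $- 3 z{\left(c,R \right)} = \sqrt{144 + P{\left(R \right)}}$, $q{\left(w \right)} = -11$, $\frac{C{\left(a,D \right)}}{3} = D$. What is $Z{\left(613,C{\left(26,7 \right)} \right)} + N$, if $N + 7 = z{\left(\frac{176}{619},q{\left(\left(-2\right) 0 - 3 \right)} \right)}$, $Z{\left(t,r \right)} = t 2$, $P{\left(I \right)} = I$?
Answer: $1219 - \frac{\sqrt{133}}{3} \approx 1215.2$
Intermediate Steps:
$C{\left(a,D \right)} = 3 D$
$Z{\left(t,r \right)} = 2 t$
$z{\left(c,R \right)} = - \frac{\sqrt{144 + R}}{3}$
$N = -7 - \frac{\sqrt{133}}{3}$ ($N = -7 - \frac{\sqrt{144 - 11}}{3} = -7 - \frac{\sqrt{133}}{3} \approx -10.844$)
$Z{\left(613,C{\left(26,7 \right)} \right)} + N = 2 \cdot 613 - \left(7 + \frac{\sqrt{133}}{3}\right) = 1226 - \left(7 + \frac{\sqrt{133}}{3}\right) = 1219 - \frac{\sqrt{133}}{3}$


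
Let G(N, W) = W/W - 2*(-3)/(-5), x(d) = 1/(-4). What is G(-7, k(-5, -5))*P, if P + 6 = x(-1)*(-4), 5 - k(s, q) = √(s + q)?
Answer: 1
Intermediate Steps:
k(s, q) = 5 - √(q + s) (k(s, q) = 5 - √(s + q) = 5 - √(q + s))
x(d) = -¼
P = -5 (P = -6 - ¼*(-4) = -6 + 1 = -5)
G(N, W) = -⅕ (G(N, W) = 1 + 6*(-⅕) = 1 - 6/5 = -⅕)
G(-7, k(-5, -5))*P = -⅕*(-5) = 1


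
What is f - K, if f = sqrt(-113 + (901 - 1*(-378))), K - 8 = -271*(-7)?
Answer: -1905 + sqrt(1166) ≈ -1870.9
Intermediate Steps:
K = 1905 (K = 8 - 271*(-7) = 8 + 1897 = 1905)
f = sqrt(1166) (f = sqrt(-113 + (901 + 378)) = sqrt(-113 + 1279) = sqrt(1166) ≈ 34.147)
f - K = sqrt(1166) - 1*1905 = sqrt(1166) - 1905 = -1905 + sqrt(1166)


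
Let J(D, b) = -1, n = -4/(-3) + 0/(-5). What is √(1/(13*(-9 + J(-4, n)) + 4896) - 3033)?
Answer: I*√68893850182/4766 ≈ 55.073*I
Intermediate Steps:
n = 4/3 (n = -4*(-⅓) + 0*(-⅕) = 4/3 + 0 = 4/3 ≈ 1.3333)
√(1/(13*(-9 + J(-4, n)) + 4896) - 3033) = √(1/(13*(-9 - 1) + 4896) - 3033) = √(1/(13*(-10) + 4896) - 3033) = √(1/(-130 + 4896) - 3033) = √(1/4766 - 3033) = √(-14455277/4766) = I*√68893850182/4766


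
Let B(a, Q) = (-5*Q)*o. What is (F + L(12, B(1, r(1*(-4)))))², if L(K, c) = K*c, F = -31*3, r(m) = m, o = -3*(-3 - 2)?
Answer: 12299049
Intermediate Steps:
o = 15 (o = -3*(-5) = 15)
B(a, Q) = -75*Q (B(a, Q) = -5*Q*15 = -75*Q)
F = -93
(F + L(12, B(1, r(1*(-4)))))² = (-93 + 12*(-75*(-4)))² = (-93 + 12*300)² = (-93 + 3600)² = 3507² = 12299049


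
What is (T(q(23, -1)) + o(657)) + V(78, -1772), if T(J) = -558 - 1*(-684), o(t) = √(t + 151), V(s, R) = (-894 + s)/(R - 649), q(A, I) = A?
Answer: 101954/807 + 2*√202 ≈ 154.76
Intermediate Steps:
V(s, R) = (-894 + s)/(-649 + R)
o(t) = √(151 + t)
T(J) = 126 (T(J) = -558 + 684 = 126)
(T(q(23, -1)) + o(657)) + V(78, -1772) = (126 + √(151 + 657)) + (-894 + 78)/(-649 - 1772) = (126 + √808) - 816/(-2421) = (126 + 2*√202) - 1/2421*(-816) = (126 + 2*√202) + 272/807 = 101954/807 + 2*√202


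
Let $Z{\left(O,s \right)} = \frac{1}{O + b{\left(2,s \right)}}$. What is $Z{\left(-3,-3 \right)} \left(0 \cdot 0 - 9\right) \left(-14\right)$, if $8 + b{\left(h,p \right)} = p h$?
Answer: $- \frac{126}{17} \approx -7.4118$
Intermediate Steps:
$b{\left(h,p \right)} = -8 + h p$ ($b{\left(h,p \right)} = -8 + p h = -8 + h p$)
$Z{\left(O,s \right)} = \frac{1}{-8 + O + 2 s}$ ($Z{\left(O,s \right)} = \frac{1}{O + \left(-8 + 2 s\right)} = \frac{1}{-8 + O + 2 s}$)
$Z{\left(-3,-3 \right)} \left(0 \cdot 0 - 9\right) \left(-14\right) = \frac{0 \cdot 0 - 9}{-8 - 3 + 2 \left(-3\right)} \left(-14\right) = \frac{0 - 9}{-8 - 3 - 6} \left(-14\right) = \frac{1}{-17} \left(-9\right) \left(-14\right) = \left(- \frac{1}{17}\right) \left(-9\right) \left(-14\right) = \frac{9}{17} \left(-14\right) = - \frac{126}{17}$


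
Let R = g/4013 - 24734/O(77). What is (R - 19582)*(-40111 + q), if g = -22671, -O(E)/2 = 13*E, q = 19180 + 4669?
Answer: 1278749579384092/4017013 ≈ 3.1833e+8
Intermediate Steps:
q = 23849
O(E) = -26*E
R = 26935100/4017013 (R = -22671/4013 - 24734/((-26*77)) = -22671*1/4013 - 24734/(-2002) = -22671/4013 - 24734*(-1/2002) = -22671/4013 + 12367/1001 = 26935100/4017013 ≈ 6.7053)
(R - 19582)*(-40111 + q) = (26935100/4017013 - 19582)*(-40111 + 23849) = -78634213466/4017013*(-16262) = 1278749579384092/4017013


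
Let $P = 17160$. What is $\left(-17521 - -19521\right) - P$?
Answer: $-15160$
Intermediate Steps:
$\left(-17521 - -19521\right) - P = \left(-17521 - -19521\right) - 17160 = \left(-17521 + 19521\right) - 17160 = 2000 - 17160 = -15160$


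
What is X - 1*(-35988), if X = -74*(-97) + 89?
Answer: 43255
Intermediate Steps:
X = 7267 (X = 7178 + 89 = 7267)
X - 1*(-35988) = 7267 - 1*(-35988) = 7267 + 35988 = 43255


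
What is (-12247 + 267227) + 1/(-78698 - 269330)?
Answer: 88740179439/348028 ≈ 2.5498e+5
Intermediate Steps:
(-12247 + 267227) + 1/(-78698 - 269330) = 254980 + 1/(-348028) = 254980 - 1/348028 = 88740179439/348028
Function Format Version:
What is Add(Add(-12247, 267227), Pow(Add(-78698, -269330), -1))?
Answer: Rational(88740179439, 348028) ≈ 2.5498e+5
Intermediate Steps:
Add(Add(-12247, 267227), Pow(Add(-78698, -269330), -1)) = Add(254980, Pow(-348028, -1)) = Add(254980, Rational(-1, 348028)) = Rational(88740179439, 348028)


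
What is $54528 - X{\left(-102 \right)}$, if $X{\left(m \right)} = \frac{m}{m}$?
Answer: $54527$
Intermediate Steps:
$X{\left(m \right)} = 1$
$54528 - X{\left(-102 \right)} = 54528 - 1 = 54527$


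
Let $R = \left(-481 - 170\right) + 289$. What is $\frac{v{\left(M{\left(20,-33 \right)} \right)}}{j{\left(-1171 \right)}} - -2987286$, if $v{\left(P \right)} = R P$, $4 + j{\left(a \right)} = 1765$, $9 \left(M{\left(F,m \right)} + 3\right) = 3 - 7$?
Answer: $\frac{47345507036}{15849} \approx 2.9873 \cdot 10^{6}$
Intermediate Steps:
$M{\left(F,m \right)} = - \frac{31}{9}$ ($M{\left(F,m \right)} = -3 + \frac{3 - 7}{9} = -3 + \frac{1}{9} \left(-4\right) = -3 - \frac{4}{9} = - \frac{31}{9}$)
$j{\left(a \right)} = 1761$ ($j{\left(a \right)} = -4 + 1765 = 1761$)
$R = -362$ ($R = -651 + 289 = -362$)
$v{\left(P \right)} = - 362 P$
$\frac{v{\left(M{\left(20,-33 \right)} \right)}}{j{\left(-1171 \right)}} - -2987286 = \frac{\left(-362\right) \left(- \frac{31}{9}\right)}{1761} - -2987286 = \frac{11222}{9} \cdot \frac{1}{1761} + 2987286 = \frac{11222}{15849} + 2987286 = \frac{47345507036}{15849}$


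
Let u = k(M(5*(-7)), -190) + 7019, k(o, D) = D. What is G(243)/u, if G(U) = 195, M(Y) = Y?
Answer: 195/6829 ≈ 0.028555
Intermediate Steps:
u = 6829 (u = -190 + 7019 = 6829)
G(243)/u = 195/6829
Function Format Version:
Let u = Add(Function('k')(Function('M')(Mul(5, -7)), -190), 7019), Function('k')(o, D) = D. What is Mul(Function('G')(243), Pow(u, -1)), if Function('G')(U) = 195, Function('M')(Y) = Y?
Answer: Rational(195, 6829) ≈ 0.028555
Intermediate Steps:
u = 6829 (u = Add(-190, 7019) = 6829)
Mul(Function('G')(243), Pow(u, -1)) = Mul(195, Pow(6829, -1)) = Mul(195, Rational(1, 6829)) = Rational(195, 6829)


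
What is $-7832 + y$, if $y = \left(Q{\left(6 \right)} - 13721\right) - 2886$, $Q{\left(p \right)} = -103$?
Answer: $-24542$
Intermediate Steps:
$y = -16710$ ($y = \left(-103 - 13721\right) - 2886 = -13824 - 2886 = -16710$)
$-7832 + y = -7832 - 16710 = -24542$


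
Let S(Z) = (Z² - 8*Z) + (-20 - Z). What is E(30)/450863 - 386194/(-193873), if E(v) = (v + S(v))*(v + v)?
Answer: 181565308622/87410162399 ≈ 2.0772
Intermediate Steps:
S(Z) = -20 + Z² - 9*Z
E(v) = 2*v*(-20 + v² - 8*v) (E(v) = (v + (-20 + v² - 9*v))*(v + v) = (-20 + v² - 8*v)*(2*v) = 2*v*(-20 + v² - 8*v))
E(30)/450863 - 386194/(-193873) = (2*30*(-20 + 30² - 8*30))/450863 - 386194/(-193873) = (2*30*(-20 + 900 - 240))*(1/450863) - 386194*(-1/193873) = (2*30*640)*(1/450863) + 386194/193873 = 38400*(1/450863) + 386194/193873 = 38400/450863 + 386194/193873 = 181565308622/87410162399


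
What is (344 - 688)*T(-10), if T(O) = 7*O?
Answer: 24080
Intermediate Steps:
(344 - 688)*T(-10) = (344 - 688)*(7*(-10)) = -344*(-70) = 24080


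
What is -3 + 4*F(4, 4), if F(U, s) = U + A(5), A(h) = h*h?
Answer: 113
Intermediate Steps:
A(h) = h²
F(U, s) = 25 + U (F(U, s) = U + 5² = U + 25 = 25 + U)
-3 + 4*F(4, 4) = -3 + 4*(25 + 4) = -3 + 4*29 = -3 + 116 = 113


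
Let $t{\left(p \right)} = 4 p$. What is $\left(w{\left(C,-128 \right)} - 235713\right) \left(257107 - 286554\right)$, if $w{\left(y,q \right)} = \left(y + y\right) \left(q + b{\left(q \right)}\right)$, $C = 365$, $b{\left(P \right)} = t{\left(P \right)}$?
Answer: $20698679111$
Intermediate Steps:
$b{\left(P \right)} = 4 P$
$w{\left(y,q \right)} = 10 q y$ ($w{\left(y,q \right)} = \left(y + y\right) \left(q + 4 q\right) = 2 y 5 q = 10 q y$)
$\left(w{\left(C,-128 \right)} - 235713\right) \left(257107 - 286554\right) = \left(10 \left(-128\right) 365 - 235713\right) \left(257107 - 286554\right) = \left(-467200 - 235713\right) \left(-29447\right) = \left(-702913\right) \left(-29447\right) = 20698679111$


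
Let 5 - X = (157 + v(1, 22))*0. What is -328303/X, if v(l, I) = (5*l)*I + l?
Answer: -328303/5 ≈ -65661.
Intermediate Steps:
v(l, I) = l + 5*I*l (v(l, I) = 5*I*l + l = l + 5*I*l)
X = 5 (X = 5 - (157 + 1*(1 + 5*22))*0 = 5 - (157 + 1*(1 + 110))*0 = 5 - (157 + 1*111)*0 = 5 - (157 + 111)*0 = 5 - 268*0 = 5 - 1*0 = 5 + 0 = 5)
-328303/X = -328303/5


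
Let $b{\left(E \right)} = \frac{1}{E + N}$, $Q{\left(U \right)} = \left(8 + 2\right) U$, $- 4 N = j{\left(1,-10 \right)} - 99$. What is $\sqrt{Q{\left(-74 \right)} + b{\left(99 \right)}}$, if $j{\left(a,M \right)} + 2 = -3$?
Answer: $\frac{i \sqrt{462495}}{25} \approx 27.203 i$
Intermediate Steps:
$j{\left(a,M \right)} = -5$ ($j{\left(a,M \right)} = -2 - 3 = -5$)
$N = 26$ ($N = - \frac{-5 - 99}{4} = \left(- \frac{1}{4}\right) \left(-104\right) = 26$)
$Q{\left(U \right)} = 10 U$
$b{\left(E \right)} = \frac{1}{26 + E}$ ($b{\left(E \right)} = \frac{1}{E + 26} = \frac{1}{26 + E}$)
$\sqrt{Q{\left(-74 \right)} + b{\left(99 \right)}} = \sqrt{10 \left(-74\right) + \frac{1}{26 + 99}} = \sqrt{-740 + \frac{1}{125}} = \sqrt{- \frac{92499}{125}} = \frac{i \sqrt{462495}}{25}$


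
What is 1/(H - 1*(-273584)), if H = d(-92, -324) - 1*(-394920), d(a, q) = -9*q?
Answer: 1/671420 ≈ 1.4894e-6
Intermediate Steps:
H = 397836 (H = -9*(-324) - 1*(-394920) = 2916 + 394920 = 397836)
1/(H - 1*(-273584)) = 1/(397836 - 1*(-273584)) = 1/(397836 + 273584) = 1/671420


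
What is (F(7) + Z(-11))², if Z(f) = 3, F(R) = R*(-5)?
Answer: 1024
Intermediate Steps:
F(R) = -5*R
(F(7) + Z(-11))² = (-5*7 + 3)² = (-35 + 3)² = (-32)² = 1024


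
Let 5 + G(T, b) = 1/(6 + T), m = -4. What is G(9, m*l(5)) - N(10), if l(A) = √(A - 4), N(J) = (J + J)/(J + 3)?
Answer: -1262/195 ≈ -6.4718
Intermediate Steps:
N(J) = 2*J/(3 + J) (N(J) = (2*J)/(3 + J) = 2*J/(3 + J))
l(A) = √(-4 + A)
G(T, b) = -5 + 1/(6 + T)
G(9, m*l(5)) - N(10) = (-29 - 5*9)/(6 + 9) - 2*10/(3 + 10) = (-29 - 45)/15 - 2*10/13 = (1/15)*(-74) - 2*10/13 = -74/15 - 1*20/13 = -74/15 - 20/13 = -1262/195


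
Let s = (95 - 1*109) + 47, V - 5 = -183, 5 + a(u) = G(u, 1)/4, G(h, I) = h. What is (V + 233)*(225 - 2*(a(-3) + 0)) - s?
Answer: 25949/2 ≈ 12975.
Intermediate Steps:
a(u) = -5 + u/4
V = -178 (V = 5 - 183 = -178)
s = 33 (s = (95 - 109) + 47 = -14 + 47 = 33)
(V + 233)*(225 - 2*(a(-3) + 0)) - s = (-178 + 233)*(225 - 2*((-5 + (1/4)*(-3)) + 0)) - 1*33 = 55*(225 - 2*((-5 - 3/4) + 0)) - 33 = 55*(225 - 2*(-23/4 + 0)) - 33 = 55*(225 - 2*(-23/4)) - 33 = 55*(225 + 23/2) - 33 = 55*(473/2) - 33 = 26015/2 - 33 = 25949/2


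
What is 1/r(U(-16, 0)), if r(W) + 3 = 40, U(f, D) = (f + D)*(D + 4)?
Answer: 1/37 ≈ 0.027027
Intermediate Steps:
U(f, D) = (4 + D)*(D + f) (U(f, D) = (D + f)*(4 + D) = (4 + D)*(D + f))
r(W) = 37 (r(W) = -3 + 40 = 37)
1/r(U(-16, 0)) = 1/37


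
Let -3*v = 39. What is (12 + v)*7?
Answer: -7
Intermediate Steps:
v = -13 (v = -⅓*39 = -13)
(12 + v)*7 = (12 - 13)*7 = -1*7 = -7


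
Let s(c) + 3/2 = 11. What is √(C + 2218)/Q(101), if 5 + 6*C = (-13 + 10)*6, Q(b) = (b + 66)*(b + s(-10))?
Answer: √79710/110721 ≈ 0.0025499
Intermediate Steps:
s(c) = 19/2 (s(c) = -3/2 + 11 = 19/2)
Q(b) = (66 + b)*(19/2 + b) (Q(b) = (b + 66)*(b + 19/2) = (66 + b)*(19/2 + b))
C = -23/6 (C = -⅚ + ((-13 + 10)*6)/6 = -⅚ + (-3*6)/6 = -⅚ + (⅙)*(-18) = -⅚ - 3 = -23/6 ≈ -3.8333)
√(C + 2218)/Q(101) = √(-23/6 + 2218)/(627 + 101² + (151/2)*101) = √(13285/6)/(627 + 10201 + 15251/2) = (√79710/6)/(36907/2) = (√79710/6)*(2/36907) = √79710/110721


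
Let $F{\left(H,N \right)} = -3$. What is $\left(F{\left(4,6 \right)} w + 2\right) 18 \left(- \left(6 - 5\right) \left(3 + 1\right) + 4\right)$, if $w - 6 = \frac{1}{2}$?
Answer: $0$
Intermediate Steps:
$w = \frac{13}{2}$ ($w = 6 + \frac{1}{2} = \frac{13}{2} \approx 6.5$)
$\left(F{\left(4,6 \right)} w + 2\right) 18 \left(- \left(6 - 5\right) \left(3 + 1\right) + 4\right) = \left(\left(-3\right) \frac{13}{2} + 2\right) 18 \left(- \left(6 - 5\right) \left(3 + 1\right) + 4\right) = \left(- \frac{39}{2} + 2\right) 18 \left(- 1 \cdot 4 + 4\right) = \left(- \frac{35}{2}\right) 18 \left(\left(-1\right) 4 + 4\right) = - 315 \left(-4 + 4\right) = \left(-315\right) 0 = 0$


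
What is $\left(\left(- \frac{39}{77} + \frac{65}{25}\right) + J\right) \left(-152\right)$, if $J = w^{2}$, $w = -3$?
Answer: $- \frac{649192}{385} \approx -1686.2$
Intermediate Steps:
$J = 9$ ($J = \left(-3\right)^{2} = 9$)
$\left(\left(- \frac{39}{77} + \frac{65}{25}\right) + J\right) \left(-152\right) = \left(\left(- \frac{39}{77} + \frac{65}{25}\right) + 9\right) \left(-152\right) = \left(\left(\left(-39\right) \frac{1}{77} + 65 \cdot \frac{1}{25}\right) + 9\right) \left(-152\right) = \left(\left(- \frac{39}{77} + \frac{13}{5}\right) + 9\right) \left(-152\right) = \left(\frac{806}{385} + 9\right) \left(-152\right) = \frac{4271}{385} \left(-152\right) = - \frac{649192}{385}$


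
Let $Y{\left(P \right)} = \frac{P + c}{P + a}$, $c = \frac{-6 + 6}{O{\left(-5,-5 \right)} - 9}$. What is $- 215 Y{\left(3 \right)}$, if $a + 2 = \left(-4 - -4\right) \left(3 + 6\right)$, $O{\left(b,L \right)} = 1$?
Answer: $-645$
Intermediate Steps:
$a = -2$ ($a = -2 + \left(-4 - -4\right) \left(3 + 6\right) = -2 + \left(-4 + 4\right) 9 = -2 + 0 \cdot 9 = -2 + 0 = -2$)
$c = 0$ ($c = \frac{-6 + 6}{1 - 9} = \frac{0}{-8} = 0 \left(- \frac{1}{8}\right) = 0$)
$Y{\left(P \right)} = \frac{P}{-2 + P}$ ($Y{\left(P \right)} = \frac{P + 0}{P - 2} = \frac{P}{-2 + P}$)
$- 215 Y{\left(3 \right)} = - 215 \frac{3}{-2 + 3} = - 215 \cdot \frac{3}{1} = - 215 \cdot 3 \cdot 1 = \left(-215\right) 3 = -645$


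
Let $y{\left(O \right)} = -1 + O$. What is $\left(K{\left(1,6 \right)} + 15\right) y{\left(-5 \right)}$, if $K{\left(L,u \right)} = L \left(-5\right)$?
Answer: $-60$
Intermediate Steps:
$K{\left(L,u \right)} = - 5 L$
$\left(K{\left(1,6 \right)} + 15\right) y{\left(-5 \right)} = \left(\left(-5\right) 1 + 15\right) \left(-1 - 5\right) = \left(-5 + 15\right) \left(-6\right) = 10 \left(-6\right) = -60$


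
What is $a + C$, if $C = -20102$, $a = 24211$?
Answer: $4109$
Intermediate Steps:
$a + C = 24211 - 20102 = 4109$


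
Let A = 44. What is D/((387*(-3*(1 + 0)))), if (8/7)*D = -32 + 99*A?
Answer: -7567/2322 ≈ -3.2588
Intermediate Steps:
D = 7567/2 (D = 7*(-32 + 99*44)/8 = 7*(-32 + 4356)/8 = (7/8)*4324 = 7567/2 ≈ 3783.5)
D/((387*(-3*(1 + 0)))) = 7567/(2*((387*(-3*(1 + 0))))) = 7567/(2*((387*(-3*1)))) = 7567/(2*((387*(-3)))) = (7567/2)/(-1161) = (7567/2)*(-1/1161) = -7567/2322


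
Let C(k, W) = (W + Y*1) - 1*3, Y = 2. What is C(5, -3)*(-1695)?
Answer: 6780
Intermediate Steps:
C(k, W) = -1 + W (C(k, W) = (W + 2*1) - 1*3 = (W + 2) - 3 = (2 + W) - 3 = -1 + W)
C(5, -3)*(-1695) = (-1 - 3)*(-1695) = -4*(-1695) = 6780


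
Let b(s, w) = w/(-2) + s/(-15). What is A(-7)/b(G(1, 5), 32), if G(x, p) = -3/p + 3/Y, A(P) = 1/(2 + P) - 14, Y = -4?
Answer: 1420/1591 ≈ 0.89252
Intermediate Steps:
A(P) = -14 + 1/(2 + P)
G(x, p) = -¾ - 3/p (G(x, p) = -3/p + 3/(-4) = -3/p + 3*(-¼) = -3/p - ¾ = -¾ - 3/p)
b(s, w) = -w/2 - s/15 (b(s, w) = w*(-½) + s*(-1/15) = -w/2 - s/15)
A(-7)/b(G(1, 5), 32) = ((-27 - 14*(-7))/(2 - 7))/(-½*32 - (-¾ - 3/5)/15) = ((-27 + 98)/(-5))/(-16 - (-¾ - 3*⅕)/15) = (-⅕*71)/(-16 - (-¾ - ⅗)/15) = -71/(5*(-16 - 1/15*(-27/20))) = -71/(5*(-16 + 9/100)) = -71/(5*(-1591/100)) = -71/5*(-100/1591) = 1420/1591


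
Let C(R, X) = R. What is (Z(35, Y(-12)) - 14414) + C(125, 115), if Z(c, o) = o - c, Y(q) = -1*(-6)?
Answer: -14318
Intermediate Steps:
Y(q) = 6
(Z(35, Y(-12)) - 14414) + C(125, 115) = ((6 - 1*35) - 14414) + 125 = ((6 - 35) - 14414) + 125 = (-29 - 14414) + 125 = -14443 + 125 = -14318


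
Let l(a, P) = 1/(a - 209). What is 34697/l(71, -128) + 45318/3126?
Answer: -2494637353/521 ≈ -4.7882e+6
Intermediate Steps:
l(a, P) = 1/(-209 + a)
34697/l(71, -128) + 45318/3126 = 34697/(1/(-209 + 71)) + 45318/3126 = 34697/(1/(-138)) + 45318*(1/3126) = 34697/(-1/138) + 7553/521 = 34697*(-138) + 7553/521 = -4788186 + 7553/521 = -2494637353/521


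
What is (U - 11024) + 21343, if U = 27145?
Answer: 37464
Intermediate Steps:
(U - 11024) + 21343 = (27145 - 11024) + 21343 = 16121 + 21343 = 37464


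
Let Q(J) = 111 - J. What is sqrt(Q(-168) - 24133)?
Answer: I*sqrt(23854) ≈ 154.45*I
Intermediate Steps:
sqrt(Q(-168) - 24133) = sqrt((111 - 1*(-168)) - 24133) = sqrt((111 + 168) - 24133) = sqrt(279 - 24133) = sqrt(-23854) = I*sqrt(23854)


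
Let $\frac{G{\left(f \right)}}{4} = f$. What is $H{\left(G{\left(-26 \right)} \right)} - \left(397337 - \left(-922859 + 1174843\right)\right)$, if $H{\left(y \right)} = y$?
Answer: $-145457$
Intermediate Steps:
$G{\left(f \right)} = 4 f$
$H{\left(G{\left(-26 \right)} \right)} - \left(397337 - \left(-922859 + 1174843\right)\right) = 4 \left(-26\right) - \left(397337 - \left(-922859 + 1174843\right)\right) = -104 - \left(397337 - 251984\right) = -104 - 145353 = -145457$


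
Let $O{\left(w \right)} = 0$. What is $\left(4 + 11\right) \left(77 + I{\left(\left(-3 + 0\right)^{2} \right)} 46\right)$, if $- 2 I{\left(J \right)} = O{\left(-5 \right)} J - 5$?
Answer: $2880$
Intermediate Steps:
$I{\left(J \right)} = \frac{5}{2}$ ($I{\left(J \right)} = - \frac{0 J - 5}{2} = - \frac{0 - 5}{2} = \left(- \frac{1}{2}\right) \left(-5\right) = \frac{5}{2}$)
$\left(4 + 11\right) \left(77 + I{\left(\left(-3 + 0\right)^{2} \right)} 46\right) = \left(4 + 11\right) \left(77 + \frac{5}{2} \cdot 46\right) = 15 \left(77 + 115\right) = 15 \cdot 192 = 2880$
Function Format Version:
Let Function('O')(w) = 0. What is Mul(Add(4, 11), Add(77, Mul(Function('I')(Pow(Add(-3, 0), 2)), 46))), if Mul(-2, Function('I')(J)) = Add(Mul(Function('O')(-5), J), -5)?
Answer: 2880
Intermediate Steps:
Function('I')(J) = Rational(5, 2) (Function('I')(J) = Mul(Rational(-1, 2), Add(Mul(0, J), -5)) = Mul(Rational(-1, 2), Add(0, -5)) = Mul(Rational(-1, 2), -5) = Rational(5, 2))
Mul(Add(4, 11), Add(77, Mul(Function('I')(Pow(Add(-3, 0), 2)), 46))) = Mul(Add(4, 11), Add(77, Mul(Rational(5, 2), 46))) = Mul(15, Add(77, 115)) = Mul(15, 192) = 2880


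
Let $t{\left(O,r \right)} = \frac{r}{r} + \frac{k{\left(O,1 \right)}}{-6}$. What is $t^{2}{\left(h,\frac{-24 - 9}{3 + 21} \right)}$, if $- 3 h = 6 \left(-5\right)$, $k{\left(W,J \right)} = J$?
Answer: $\frac{25}{36} \approx 0.69444$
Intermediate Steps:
$h = 10$ ($h = - \frac{6 \left(-5\right)}{3} = \left(- \frac{1}{3}\right) \left(-30\right) = 10$)
$t{\left(O,r \right)} = \frac{5}{6}$ ($t{\left(O,r \right)} = \frac{r}{r} + 1 \frac{1}{-6} = 1 + 1 \left(- \frac{1}{6}\right) = 1 - \frac{1}{6} = \frac{5}{6}$)
$t^{2}{\left(h,\frac{-24 - 9}{3 + 21} \right)} = \left(\frac{5}{6}\right)^{2} = \frac{25}{36}$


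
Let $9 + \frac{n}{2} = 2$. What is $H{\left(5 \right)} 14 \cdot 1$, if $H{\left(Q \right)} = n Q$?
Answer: $-980$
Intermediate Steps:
$n = -14$ ($n = -18 + 2 \cdot 2 = -18 + 4 = -14$)
$H{\left(Q \right)} = - 14 Q$
$H{\left(5 \right)} 14 \cdot 1 = \left(-14\right) 5 \cdot 14 \cdot 1 = \left(-70\right) 14 \cdot 1 = \left(-980\right) 1 = -980$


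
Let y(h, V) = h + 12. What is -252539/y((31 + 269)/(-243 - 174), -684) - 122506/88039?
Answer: -63073839823/2817248 ≈ -22388.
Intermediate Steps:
y(h, V) = 12 + h
-252539/y((31 + 269)/(-243 - 174), -684) - 122506/88039 = -252539/(12 + (31 + 269)/(-243 - 174)) - 122506/88039 = -252539/(12 + 300/(-417)) - 122506*1/88039 = -252539/(12 + 300*(-1/417)) - 122506/88039 = -252539/(12 - 100/139) - 122506/88039 = -252539/1568/139 - 122506/88039 = -252539*139/1568 - 122506/88039 = -5014703/224 - 122506/88039 = -63073839823/2817248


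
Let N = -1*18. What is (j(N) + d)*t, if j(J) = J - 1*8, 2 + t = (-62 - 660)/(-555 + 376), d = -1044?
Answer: -389480/179 ≈ -2175.9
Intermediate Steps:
t = 364/179 (t = -2 + (-62 - 660)/(-555 + 376) = -2 - 722/(-179) = -2 - 722*(-1/179) = -2 + 722/179 = 364/179 ≈ 2.0335)
N = -18
j(J) = -8 + J (j(J) = J - 8 = -8 + J)
(j(N) + d)*t = ((-8 - 18) - 1044)*(364/179) = (-26 - 1044)*(364/179) = -1070*364/179 = -389480/179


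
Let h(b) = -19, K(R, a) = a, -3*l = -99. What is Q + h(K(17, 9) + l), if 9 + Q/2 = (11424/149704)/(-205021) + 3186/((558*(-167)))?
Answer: -736246999478131/19861860626221 ≈ -37.068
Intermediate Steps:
l = 33 (l = -⅓*(-99) = 33)
Q = -358871647579932/19861860626221 (Q = -18 + 2*((11424/149704)/(-205021) + 3186/((558*(-167)))) = -18 + 2*((11424*(1/149704))*(-1/205021) + 3186/(-93186)) = -18 + 2*((1428/18713)*(-1/205021) + 3186*(-1/93186)) = -18 + 2*(-1428/3836557973 - 177/5177) = -18 + 2*(-679078153977/19861860626221) = -18 - 1358156307954/19861860626221 = -358871647579932/19861860626221 ≈ -18.068)
Q + h(K(17, 9) + l) = -358871647579932/19861860626221 - 19 = -736246999478131/19861860626221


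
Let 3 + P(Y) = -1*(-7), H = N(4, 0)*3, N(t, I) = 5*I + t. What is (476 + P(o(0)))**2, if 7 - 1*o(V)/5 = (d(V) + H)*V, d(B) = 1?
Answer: 230400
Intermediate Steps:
N(t, I) = t + 5*I
H = 12 (H = (4 + 5*0)*3 = (4 + 0)*3 = 4*3 = 12)
o(V) = 35 - 65*V (o(V) = 35 - 5*(1 + 12)*V = 35 - 65*V)
P(Y) = 4 (P(Y) = -3 - 1*(-7) = -3 + 7 = 4)
(476 + P(o(0)))**2 = (476 + 4)**2 = 480**2 = 230400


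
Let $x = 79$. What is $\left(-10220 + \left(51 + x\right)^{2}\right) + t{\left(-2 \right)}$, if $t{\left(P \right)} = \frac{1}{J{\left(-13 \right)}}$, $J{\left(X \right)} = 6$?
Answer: $\frac{40081}{6} \approx 6680.2$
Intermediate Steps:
$t{\left(P \right)} = \frac{1}{6}$
$\left(-10220 + \left(51 + x\right)^{2}\right) + t{\left(-2 \right)} = \left(-10220 + \left(51 + 79\right)^{2}\right) + \frac{1}{6} = \left(-10220 + 130^{2}\right) + \frac{1}{6} = \left(-10220 + 16900\right) + \frac{1}{6} = 6680 + \frac{1}{6} = \frac{40081}{6}$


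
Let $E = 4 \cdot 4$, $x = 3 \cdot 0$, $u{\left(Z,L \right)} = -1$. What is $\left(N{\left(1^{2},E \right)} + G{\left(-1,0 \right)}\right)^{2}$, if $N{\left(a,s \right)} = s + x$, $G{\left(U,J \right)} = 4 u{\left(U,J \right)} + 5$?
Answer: $289$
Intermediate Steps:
$x = 0$
$E = 16$
$G{\left(U,J \right)} = 1$ ($G{\left(U,J \right)} = 4 \left(-1\right) + 5 = -4 + 5 = 1$)
$N{\left(a,s \right)} = s$ ($N{\left(a,s \right)} = s + 0 = s$)
$\left(N{\left(1^{2},E \right)} + G{\left(-1,0 \right)}\right)^{2} = \left(16 + 1\right)^{2} = 17^{2} = 289$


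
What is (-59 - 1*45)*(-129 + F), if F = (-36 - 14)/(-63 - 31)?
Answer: 627952/47 ≈ 13361.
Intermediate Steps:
F = 25/47 (F = -50/(-94) = -50*(-1/94) = 25/47 ≈ 0.53191)
(-59 - 1*45)*(-129 + F) = (-59 - 1*45)*(-129 + 25/47) = (-59 - 45)*(-6038/47) = -104*(-6038/47) = 627952/47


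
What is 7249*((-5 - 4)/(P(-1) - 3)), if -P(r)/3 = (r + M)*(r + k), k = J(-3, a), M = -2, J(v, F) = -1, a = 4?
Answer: 21747/7 ≈ 3106.7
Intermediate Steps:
k = -1
P(r) = -3*(-1 + r)*(-2 + r) (P(r) = -3*(r - 2)*(r - 1) = -3*(-2 + r)*(-1 + r) = -3*(-1 + r)*(-2 + r))
7249*((-5 - 4)/(P(-1) - 3)) = 7249*((-5 - 4)/((-6 - 3*(-1)**2 + 9*(-1)) - 3)) = 7249*(-9/((-6 - 3*1 - 9) - 3)) = 7249*(-9/((-6 - 3 - 9) - 3)) = 7249*(-9/(-18 - 3)) = 7249*(-9/(-21)) = 7249*(-9*(-1/21)) = 7249*(3/7) = 21747/7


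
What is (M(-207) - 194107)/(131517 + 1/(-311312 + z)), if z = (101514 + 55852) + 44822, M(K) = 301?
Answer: -21148885944/14351661107 ≈ -1.4736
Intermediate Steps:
z = 202188 (z = 157366 + 44822 = 202188)
(M(-207) - 194107)/(131517 + 1/(-311312 + z)) = (301 - 194107)/(131517 + 1/(-311312 + 202188)) = -193806/(131517 + 1/(-109124)) = -193806/(131517 - 1/109124) = -193806/14351661107/109124 = -193806*109124/14351661107 = -21148885944/14351661107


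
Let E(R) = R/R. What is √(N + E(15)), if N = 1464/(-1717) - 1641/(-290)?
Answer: √1439499198310/497930 ≈ 2.4096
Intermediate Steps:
N = 2393037/497930 (N = 1464*(-1/1717) - 1641*(-1/290) = -1464/1717 + 1641/290 = 2393037/497930 ≈ 4.8060)
E(R) = 1
√(N + E(15)) = √(2393037/497930 + 1) = √(2890967/497930) = √1439499198310/497930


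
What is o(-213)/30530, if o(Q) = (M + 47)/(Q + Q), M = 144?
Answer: -191/13005780 ≈ -1.4686e-5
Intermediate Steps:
o(Q) = 191/(2*Q) (o(Q) = (144 + 47)/(Q + Q) = 191/((2*Q)) = 191*(1/(2*Q)) = 191/(2*Q))
o(-213)/30530 = ((191/2)/(-213))/30530 = ((191/2)*(-1/213))*(1/30530) = -191/426*1/30530 = -191/13005780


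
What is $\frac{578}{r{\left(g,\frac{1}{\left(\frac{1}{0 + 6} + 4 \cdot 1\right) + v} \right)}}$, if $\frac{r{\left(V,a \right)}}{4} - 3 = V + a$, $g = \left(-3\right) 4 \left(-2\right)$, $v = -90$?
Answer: $\frac{148835}{27798} \approx 5.3542$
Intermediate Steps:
$g = 24$ ($g = \left(-12\right) \left(-2\right) = 24$)
$r{\left(V,a \right)} = 12 + 4 V + 4 a$ ($r{\left(V,a \right)} = 12 + 4 \left(V + a\right) = 12 + \left(4 V + 4 a\right) = 12 + 4 V + 4 a$)
$\frac{578}{r{\left(g,\frac{1}{\left(\frac{1}{0 + 6} + 4 \cdot 1\right) + v} \right)}} = \frac{578}{12 + 4 \cdot 24 + \frac{4}{\left(\frac{1}{0 + 6} + 4 \cdot 1\right) - 90}} = \frac{578}{12 + 96 + \frac{4}{\left(\frac{1}{6} + 4\right) - 90}} = \frac{578}{12 + 96 + \frac{4}{\frac{25}{6} - 90}} = \frac{578}{12 + 96 + \frac{4}{- \frac{515}{6}}} = \frac{578}{12 + 96 + 4 \left(- \frac{6}{515}\right)} = \frac{578}{12 + 96 - \frac{24}{515}} = \frac{578}{\frac{55596}{515}} = 578 \cdot \frac{515}{55596} = \frac{148835}{27798}$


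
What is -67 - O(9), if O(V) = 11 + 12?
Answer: -90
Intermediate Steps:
O(V) = 23
-67 - O(9) = -67 - 1*23 = -67 - 23 = -90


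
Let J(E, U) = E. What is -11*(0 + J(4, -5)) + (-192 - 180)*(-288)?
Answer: 107092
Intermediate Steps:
-11*(0 + J(4, -5)) + (-192 - 180)*(-288) = -11*(0 + 4) + (-192 - 180)*(-288) = -11*4 - 372*(-288) = -44 + 107136 = 107092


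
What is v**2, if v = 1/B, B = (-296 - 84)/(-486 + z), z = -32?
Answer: 67081/36100 ≈ 1.8582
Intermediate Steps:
B = 190/259 (B = (-296 - 84)/(-486 - 32) = -380/(-518) = -380*(-1/518) = 190/259 ≈ 0.73359)
v = 259/190 (v = 1/(190/259) = 259/190 ≈ 1.3632)
v**2 = (259/190)**2 = 67081/36100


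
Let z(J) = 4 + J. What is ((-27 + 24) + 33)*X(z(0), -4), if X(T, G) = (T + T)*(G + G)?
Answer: -1920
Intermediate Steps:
X(T, G) = 4*G*T (X(T, G) = (2*T)*(2*G) = 4*G*T)
((-27 + 24) + 33)*X(z(0), -4) = ((-27 + 24) + 33)*(4*(-4)*(4 + 0)) = (-3 + 33)*(4*(-4)*4) = 30*(-64) = -1920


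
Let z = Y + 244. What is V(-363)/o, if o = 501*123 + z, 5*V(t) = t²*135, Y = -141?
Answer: 3557763/61726 ≈ 57.638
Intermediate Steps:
z = 103 (z = -141 + 244 = 103)
V(t) = 27*t² (V(t) = (t²*135)/5 = (135*t²)/5 = 27*t²)
o = 61726 (o = 501*123 + 103 = 61623 + 103 = 61726)
V(-363)/o = (27*(-363)²)/61726 = (27*131769)*(1/61726) = 3557763*(1/61726) = 3557763/61726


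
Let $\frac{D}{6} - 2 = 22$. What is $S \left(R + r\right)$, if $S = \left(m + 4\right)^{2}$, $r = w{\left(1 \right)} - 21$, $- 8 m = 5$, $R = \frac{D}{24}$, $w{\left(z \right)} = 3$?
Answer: $- \frac{2187}{16} \approx -136.69$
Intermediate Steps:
$D = 144$ ($D = 12 + 6 \cdot 22 = 12 + 132 = 144$)
$R = 6$ ($R = \frac{144}{24} = 144 \cdot \frac{1}{24} = 6$)
$m = - \frac{5}{8}$ ($m = \left(- \frac{1}{8}\right) 5 = - \frac{5}{8} \approx -0.625$)
$r = -18$ ($r = 3 - 21 = -18$)
$S = \frac{729}{64}$ ($S = \left(- \frac{5}{8} + 4\right)^{2} = \left(\frac{27}{8}\right)^{2} = \frac{729}{64} \approx 11.391$)
$S \left(R + r\right) = \frac{729 \left(6 - 18\right)}{64} = \frac{729}{64} \left(-12\right) = - \frac{2187}{16}$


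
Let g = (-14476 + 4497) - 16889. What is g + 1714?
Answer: -25154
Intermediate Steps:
g = -26868 (g = -9979 - 16889 = -26868)
g + 1714 = -26868 + 1714 = -25154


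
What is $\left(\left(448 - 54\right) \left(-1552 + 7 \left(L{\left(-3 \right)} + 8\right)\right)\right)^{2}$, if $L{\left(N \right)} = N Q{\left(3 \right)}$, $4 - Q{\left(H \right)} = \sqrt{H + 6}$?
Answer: $357242899204$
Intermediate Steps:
$Q{\left(H \right)} = 4 - \sqrt{6 + H}$ ($Q{\left(H \right)} = 4 - \sqrt{H + 6} = 4 - \sqrt{6 + H}$)
$L{\left(N \right)} = N$ ($L{\left(N \right)} = N \left(4 - \sqrt{6 + 3}\right) = N \left(4 - \sqrt{9}\right) = N \left(4 - 3\right) = N 1 = N$)
$\left(\left(448 - 54\right) \left(-1552 + 7 \left(L{\left(-3 \right)} + 8\right)\right)\right)^{2} = \left(\left(448 - 54\right) \left(-1552 + 7 \left(-3 + 8\right)\right)\right)^{2} = \left(394 \left(-1552 + 7 \cdot 5\right)\right)^{2} = \left(394 \left(-1552 + 35\right)\right)^{2} = \left(394 \left(-1517\right)\right)^{2} = \left(-597698\right)^{2} = 357242899204$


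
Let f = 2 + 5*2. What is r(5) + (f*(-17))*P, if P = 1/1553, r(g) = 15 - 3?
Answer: 18432/1553 ≈ 11.869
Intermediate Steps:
r(g) = 12
P = 1/1553 ≈ 0.00064391
f = 12 (f = 2 + 10 = 12)
r(5) + (f*(-17))*P = 12 + (12*(-17))*(1/1553) = 12 - 204*1/1553 = 12 - 204/1553 = 18432/1553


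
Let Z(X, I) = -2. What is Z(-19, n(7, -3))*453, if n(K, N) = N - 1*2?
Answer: -906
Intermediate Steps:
n(K, N) = -2 + N (n(K, N) = N - 2 = -2 + N)
Z(-19, n(7, -3))*453 = -2*453 = -906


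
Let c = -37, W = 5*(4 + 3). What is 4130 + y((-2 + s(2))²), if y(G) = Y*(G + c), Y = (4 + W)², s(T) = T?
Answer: -52147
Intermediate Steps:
W = 35 (W = 5*7 = 35)
Y = 1521 (Y = (4 + 35)² = 39² = 1521)
y(G) = -56277 + 1521*G (y(G) = 1521*(G - 37) = 1521*(-37 + G) = -56277 + 1521*G)
4130 + y((-2 + s(2))²) = 4130 + (-56277 + 1521*(-2 + 2)²) = 4130 + (-56277 + 1521*0²) = 4130 + (-56277 + 1521*0) = 4130 + (-56277 + 0) = 4130 - 56277 = -52147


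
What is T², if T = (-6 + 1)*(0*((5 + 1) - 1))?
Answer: 0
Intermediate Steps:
T = 0 (T = -0*(6 - 1) = -0*5 = -5*0 = 0)
T² = 0² = 0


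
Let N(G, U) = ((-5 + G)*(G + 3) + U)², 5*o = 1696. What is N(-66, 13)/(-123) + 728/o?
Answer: -4266273587/26076 ≈ -1.6361e+5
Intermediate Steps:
o = 1696/5 (o = (⅕)*1696 = 1696/5 ≈ 339.20)
N(G, U) = (U + (-5 + G)*(3 + G))² (N(G, U) = ((-5 + G)*(3 + G) + U)² = (U + (-5 + G)*(3 + G))²)
N(-66, 13)/(-123) + 728/o = (-15 + 13 + (-66)² - 2*(-66))²/(-123) + 728/(1696/5) = (-15 + 13 + 4356 + 132)²*(-1/123) + 728*(5/1696) = 4486²*(-1/123) + 455/212 = 20124196*(-1/123) + 455/212 = -20124196/123 + 455/212 = -4266273587/26076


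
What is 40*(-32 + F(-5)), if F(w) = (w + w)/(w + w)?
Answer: -1240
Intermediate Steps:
F(w) = 1 (F(w) = (2*w)/((2*w)) = (2*w)*(1/(2*w)) = 1)
40*(-32 + F(-5)) = 40*(-32 + 1) = 40*(-31) = -1240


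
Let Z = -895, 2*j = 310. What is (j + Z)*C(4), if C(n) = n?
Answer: -2960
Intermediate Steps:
j = 155 (j = (1/2)*310 = 155)
(j + Z)*C(4) = (155 - 895)*4 = -740*4 = -2960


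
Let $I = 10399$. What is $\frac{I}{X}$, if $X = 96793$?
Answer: $\frac{10399}{96793} \approx 0.10744$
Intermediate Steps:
$\frac{I}{X} = \frac{10399}{96793}$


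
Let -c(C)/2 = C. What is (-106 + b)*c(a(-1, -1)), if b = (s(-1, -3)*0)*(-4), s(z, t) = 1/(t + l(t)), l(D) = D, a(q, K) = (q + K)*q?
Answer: 424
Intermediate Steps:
a(q, K) = q*(K + q) (a(q, K) = (K + q)*q = q*(K + q))
c(C) = -2*C
s(z, t) = 1/(2*t) (s(z, t) = 1/(t + t) = 1/(2*t))
b = 0 (b = (((½)/(-3))*0)*(-4) = (((½)*(-⅓))*0)*(-4) = -⅙*0*(-4) = 0*(-4) = 0)
(-106 + b)*c(a(-1, -1)) = (-106 + 0)*(-(-2)*(-1 - 1)) = -(-212)*(-1*(-2)) = -(-212)*2 = -106*(-4) = 424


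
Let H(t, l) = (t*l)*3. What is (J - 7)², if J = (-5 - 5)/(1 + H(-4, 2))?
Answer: 22801/529 ≈ 43.102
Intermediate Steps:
H(t, l) = 3*l*t (H(t, l) = (l*t)*3 = 3*l*t)
J = 10/23 (J = (-5 - 5)/(1 + 3*2*(-4)) = -10/(1 - 24) = -10/(-23) = -10*(-1/23) = 10/23 ≈ 0.43478)
(J - 7)² = (10/23 - 7)² = (-151/23)² = 22801/529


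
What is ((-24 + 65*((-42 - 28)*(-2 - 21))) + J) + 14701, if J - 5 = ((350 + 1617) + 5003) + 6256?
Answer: 132558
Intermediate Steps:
J = 13231 (J = 5 + (((350 + 1617) + 5003) + 6256) = 5 + ((1967 + 5003) + 6256) = 5 + (6970 + 6256) = 5 + 13226 = 13231)
((-24 + 65*((-42 - 28)*(-2 - 21))) + J) + 14701 = ((-24 + 65*((-42 - 28)*(-2 - 21))) + 13231) + 14701 = ((-24 + 65*(-70*(-23))) + 13231) + 14701 = ((-24 + 65*1610) + 13231) + 14701 = ((-24 + 104650) + 13231) + 14701 = (104626 + 13231) + 14701 = 117857 + 14701 = 132558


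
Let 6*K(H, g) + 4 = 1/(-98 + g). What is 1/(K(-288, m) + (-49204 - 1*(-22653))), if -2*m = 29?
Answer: -675/17922376 ≈ -3.7662e-5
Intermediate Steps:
m = -29/2 (m = -1/2*29 = -29/2 ≈ -14.500)
K(H, g) = -2/3 + 1/(6*(-98 + g))
1/(K(-288, m) + (-49204 - 1*(-22653))) = 1/((393 - 4*(-29/2))/(6*(-98 - 29/2)) + (-49204 - 1*(-22653))) = 1/((393 + 58)/(6*(-225/2)) + (-49204 + 22653)) = 1/((1/6)*(-2/225)*451 - 26551) = 1/(-451/675 - 26551) = 1/(-17922376/675) = -675/17922376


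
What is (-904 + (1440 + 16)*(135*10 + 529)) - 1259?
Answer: 2733661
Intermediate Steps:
(-904 + (1440 + 16)*(135*10 + 529)) - 1259 = (-904 + 1456*(1350 + 529)) - 1259 = (-904 + 1456*1879) - 1259 = (-904 + 2735824) - 1259 = 2734920 - 1259 = 2733661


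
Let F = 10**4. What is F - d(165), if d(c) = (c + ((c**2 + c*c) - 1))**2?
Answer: -2982678996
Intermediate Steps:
d(c) = (-1 + c + 2*c**2)**2 (d(c) = (c + ((c**2 + c**2) - 1))**2 = (c + (2*c**2 - 1))**2 = (c + (-1 + 2*c**2))**2 = (-1 + c + 2*c**2)**2)
F = 10000
F - d(165) = 10000 - (-1 + 165 + 2*165**2)**2 = 10000 - (-1 + 165 + 2*27225)**2 = 10000 - (-1 + 165 + 54450)**2 = 10000 - 1*54614**2 = 10000 - 1*2982688996 = 10000 - 2982688996 = -2982678996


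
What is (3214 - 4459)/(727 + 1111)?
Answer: -1245/1838 ≈ -0.67737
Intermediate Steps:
(3214 - 4459)/(727 + 1111) = -1245/1838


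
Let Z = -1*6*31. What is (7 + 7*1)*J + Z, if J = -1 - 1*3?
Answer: -242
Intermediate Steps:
J = -4 (J = -1 - 3 = -4)
Z = -186 (Z = -6*31 = -186)
(7 + 7*1)*J + Z = (7 + 7*1)*(-4) - 186 = (7 + 7)*(-4) - 186 = 14*(-4) - 186 = -56 - 186 = -242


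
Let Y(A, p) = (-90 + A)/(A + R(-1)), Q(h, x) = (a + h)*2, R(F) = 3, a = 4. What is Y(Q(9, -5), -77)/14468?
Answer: -16/104893 ≈ -0.00015254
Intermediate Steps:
Q(h, x) = 8 + 2*h (Q(h, x) = (4 + h)*2 = 8 + 2*h)
Y(A, p) = (-90 + A)/(3 + A) (Y(A, p) = (-90 + A)/(A + 3) = (-90 + A)/(3 + A))
Y(Q(9, -5), -77)/14468 = ((-90 + (8 + 2*9))/(3 + (8 + 2*9)))/14468 = ((-90 + (8 + 18))/(3 + (8 + 18)))*(1/14468) = ((-90 + 26)/(3 + 26))*(1/14468) = (-64/29)*(1/14468) = ((1/29)*(-64))*(1/14468) = -64/29*1/14468 = -16/104893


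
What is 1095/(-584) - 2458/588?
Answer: -7121/1176 ≈ -6.0553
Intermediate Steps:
1095/(-584) - 2458/588 = 1095*(-1/584) - 2458*1/588 = -15/8 - 1229/294 = -7121/1176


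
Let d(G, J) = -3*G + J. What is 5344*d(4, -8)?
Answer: -106880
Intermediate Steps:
d(G, J) = J - 3*G
5344*d(4, -8) = 5344*(-8 - 3*4) = 5344*(-8 - 12) = 5344*(-20) = -106880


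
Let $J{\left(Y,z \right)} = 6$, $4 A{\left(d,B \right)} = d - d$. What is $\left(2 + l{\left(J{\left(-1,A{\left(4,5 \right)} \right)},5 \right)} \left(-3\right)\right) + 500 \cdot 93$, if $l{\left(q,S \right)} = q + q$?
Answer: $46466$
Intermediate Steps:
$A{\left(d,B \right)} = 0$ ($A{\left(d,B \right)} = \frac{d - d}{4} = \frac{1}{4} \cdot 0 = 0$)
$l{\left(q,S \right)} = 2 q$
$\left(2 + l{\left(J{\left(-1,A{\left(4,5 \right)} \right)},5 \right)} \left(-3\right)\right) + 500 \cdot 93 = \left(2 + 2 \cdot 6 \left(-3\right)\right) + 500 \cdot 93 = \left(2 + 12 \left(-3\right)\right) + 46500 = \left(2 - 36\right) + 46500 = -34 + 46500 = 46466$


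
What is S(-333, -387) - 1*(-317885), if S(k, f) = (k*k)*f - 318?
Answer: -42596476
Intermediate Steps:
S(k, f) = -318 + f*k**2 (S(k, f) = k**2*f - 318 = f*k**2 - 318 = -318 + f*k**2)
S(-333, -387) - 1*(-317885) = (-318 - 387*(-333)**2) - 1*(-317885) = (-318 - 387*110889) + 317885 = (-318 - 42914043) + 317885 = -42914361 + 317885 = -42596476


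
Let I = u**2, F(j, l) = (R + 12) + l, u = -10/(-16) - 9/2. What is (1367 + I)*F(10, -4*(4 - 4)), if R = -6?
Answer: 265347/32 ≈ 8292.1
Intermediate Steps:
u = -31/8 (u = -10*(-1/16) - 9*1/2 = 5/8 - 9/2 = -31/8 ≈ -3.8750)
F(j, l) = 6 + l (F(j, l) = (-6 + 12) + l = 6 + l)
I = 961/64 (I = (-31/8)**2 = 961/64 ≈ 15.016)
(1367 + I)*F(10, -4*(4 - 4)) = (1367 + 961/64)*(6 - 4*(4 - 4)) = 88449*(6 - 4*0)/64 = 88449*(6 + 0)/64 = (88449/64)*6 = 265347/32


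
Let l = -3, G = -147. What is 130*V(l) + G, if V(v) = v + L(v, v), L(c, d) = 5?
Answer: 113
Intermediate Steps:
V(v) = 5 + v (V(v) = v + 5 = 5 + v)
130*V(l) + G = 130*(5 - 3) - 147 = 130*2 - 147 = 260 - 147 = 113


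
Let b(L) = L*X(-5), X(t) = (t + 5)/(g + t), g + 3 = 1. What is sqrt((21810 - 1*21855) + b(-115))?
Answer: 3*I*sqrt(5) ≈ 6.7082*I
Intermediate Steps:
g = -2 (g = -3 + 1 = -2)
X(t) = (5 + t)/(-2 + t) (X(t) = (t + 5)/(-2 + t) = (5 + t)/(-2 + t))
b(L) = 0 (b(L) = L*((5 - 5)/(-2 - 5)) = L*(0/(-7)) = L*(-1/7*0) = L*0 = 0)
sqrt((21810 - 1*21855) + b(-115)) = sqrt((21810 - 1*21855) + 0) = sqrt((21810 - 21855) + 0) = sqrt(-45 + 0) = sqrt(-45) = 3*I*sqrt(5)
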